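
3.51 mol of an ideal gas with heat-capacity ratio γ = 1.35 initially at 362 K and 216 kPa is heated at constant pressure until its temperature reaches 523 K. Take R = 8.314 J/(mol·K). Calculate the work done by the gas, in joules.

4700 J

V₁ = nRT₁/P₁ = 3.51×8.314×362/216 = 48.9 L.
Isobaric: P stays 216 kPa; V/T = const ⇒ T₂ = 523 K, V₂ = 70.7 L.
W = PΔV = 216×(70.7−48.9) kPa·L = 4700 J.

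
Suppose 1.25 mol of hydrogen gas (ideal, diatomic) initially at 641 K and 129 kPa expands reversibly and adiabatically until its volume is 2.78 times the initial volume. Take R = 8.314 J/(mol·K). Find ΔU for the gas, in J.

-5590 J

V₁ = nRT₁/P₁ = 1.25×8.314×641/129 = 51.6 L.
Adiabatic: TV^(γ−1) = const ⇒ T₂ = 641×(0.360)^0.400 = 426 K; PV^γ = const ⇒ P₂ = 30.8 kPa.
For an ideal gas ΔU = nCvΔT with Cv = (5/2)R = 20.8 J/(mol·K).
ΔU = 1.25×20.8×(426−641) = -5590 J.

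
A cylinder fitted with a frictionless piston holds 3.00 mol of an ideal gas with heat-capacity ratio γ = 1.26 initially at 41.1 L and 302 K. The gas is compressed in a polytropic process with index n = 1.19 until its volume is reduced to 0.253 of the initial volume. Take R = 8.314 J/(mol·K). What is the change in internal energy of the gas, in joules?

P₁ = nRT₁/V₁ = 3.00×8.314×302/41.1 = 183 kPa.
Polytropic n=1.19: T₂ = T₁(V₁/V₂)^(n−1) = 302×(3.95)^0.19 = 392 K; P₂ = P₁(V₁/V₂)^n = 941 kPa.
For an ideal gas ΔU = nCvΔT with Cv = R/(γ−1) = 32.0 J/(mol·K).
ΔU = 3.00×32.0×(392−302) = 8640 J.

8640 J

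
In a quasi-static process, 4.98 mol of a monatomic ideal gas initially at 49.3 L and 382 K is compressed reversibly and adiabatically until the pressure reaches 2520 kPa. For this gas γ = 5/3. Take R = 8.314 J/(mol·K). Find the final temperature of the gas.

P₁ = nRT₁/V₁ = 4.98×8.314×382/49.3 = 321 kPa.
Adiabatic: T₂/T₁ = (P₂/P₁)^((γ−1)/γ) ⇒ T₂ = 382×(7.85)^0.400 = 871 K; V₂ = 14.3 L.

871 K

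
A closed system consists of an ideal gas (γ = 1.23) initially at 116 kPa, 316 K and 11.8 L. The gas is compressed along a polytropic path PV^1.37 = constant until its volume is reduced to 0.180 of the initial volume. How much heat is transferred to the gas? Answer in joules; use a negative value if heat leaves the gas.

n = P₁V₁/(RT₁) = 116×11.8/(8.314×316) = 0.521 mol.
Polytropic n=1.37: T₂ = T₁(V₁/V₂)^(n−1) = 316×(5.56)^0.37 = 596 K; P₂ = P₁(V₁/V₂)^n = 1220 kPa.
W = (P₁V₁−P₂V₂)/(n−1) = (116×11.8−1220×2.12)/0.37 = -3280 J.
ΔU = nCvΔT = 0.521×36.1×(596−316) = 5270 J.
Q = ΔU + W = 2000 J.

2000 J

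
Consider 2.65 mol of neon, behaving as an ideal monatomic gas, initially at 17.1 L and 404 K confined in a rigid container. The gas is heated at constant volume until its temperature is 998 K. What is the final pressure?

P₁ = nRT₁/V₁ = 2.65×8.314×404/17.1 = 521 kPa.
Isochoric: V stays 17.1 L; P/T = const ⇒ T₂ = 998 K, P₂ = 1290 kPa.

1290 kPa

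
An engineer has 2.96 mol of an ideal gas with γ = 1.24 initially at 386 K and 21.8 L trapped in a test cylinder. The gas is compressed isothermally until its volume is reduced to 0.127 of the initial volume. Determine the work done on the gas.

19600 J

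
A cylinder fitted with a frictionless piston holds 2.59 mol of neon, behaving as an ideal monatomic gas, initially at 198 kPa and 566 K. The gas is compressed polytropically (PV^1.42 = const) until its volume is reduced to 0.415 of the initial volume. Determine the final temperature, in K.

819 K

V₁ = nRT₁/P₁ = 2.59×8.314×566/198 = 61.6 L.
Polytropic n=1.42: T₂ = T₁(V₁/V₂)^(n−1) = 566×(2.41)^0.42 = 819 K; P₂ = P₁(V₁/V₂)^n = 690 kPa.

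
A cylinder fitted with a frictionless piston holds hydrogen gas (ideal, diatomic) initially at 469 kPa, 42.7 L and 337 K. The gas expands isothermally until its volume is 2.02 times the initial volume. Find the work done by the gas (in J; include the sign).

14100 J

n = P₁V₁/(RT₁) = 469×42.7/(8.314×337) = 7.15 mol.
Isothermal: T stays 337 K; PV = const ⇒ V₂ = 86.3 L, P₂ = 232 kPa.
W = nRT ln(V₂/V₁) = 7.15×8.314×337×ln(2.02) = 14100 J.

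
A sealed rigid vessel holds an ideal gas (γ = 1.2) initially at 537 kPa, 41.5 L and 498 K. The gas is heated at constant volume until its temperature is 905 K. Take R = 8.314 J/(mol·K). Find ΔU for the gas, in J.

n = P₁V₁/(RT₁) = 537×41.5/(8.314×498) = 5.38 mol.
Isochoric: V stays 41.5 L; P/T = const ⇒ T₂ = 905 K, P₂ = 976 kPa.
For an ideal gas ΔU = nCvΔT with Cv = R/(γ−1) = 41.6 J/(mol·K).
ΔU = 5.38×41.6×(905−498) = 91100 J.

91100 J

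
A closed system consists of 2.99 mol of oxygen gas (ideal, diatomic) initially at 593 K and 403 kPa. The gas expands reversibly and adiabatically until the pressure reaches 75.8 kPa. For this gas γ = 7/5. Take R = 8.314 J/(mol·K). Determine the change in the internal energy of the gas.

-14000 J

V₁ = nRT₁/P₁ = 2.99×8.314×593/403 = 36.6 L.
Adiabatic: T₂/T₁ = (P₂/P₁)^((γ−1)/γ) ⇒ T₂ = 593×(0.188)^0.286 = 368 K; V₂ = 121 L.
For an ideal gas ΔU = nCvΔT with Cv = (5/2)R = 20.8 J/(mol·K).
ΔU = 2.99×20.8×(368−593) = -14000 J.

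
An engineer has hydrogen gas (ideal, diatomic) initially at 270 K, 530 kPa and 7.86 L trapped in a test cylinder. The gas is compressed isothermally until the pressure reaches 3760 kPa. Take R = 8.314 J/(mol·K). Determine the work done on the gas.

n = P₁V₁/(RT₁) = 530×7.86/(8.314×270) = 1.86 mol.
Isothermal: T stays 270 K; PV = const ⇒ V₂ = 1.11 L, P₂ = 3760 kPa.
W = nRT ln(V₂/V₁) = 1.86×8.314×270×ln(0.141) = -8160 J.
Work done on the gas = −W_by = 8160 J.

8160 J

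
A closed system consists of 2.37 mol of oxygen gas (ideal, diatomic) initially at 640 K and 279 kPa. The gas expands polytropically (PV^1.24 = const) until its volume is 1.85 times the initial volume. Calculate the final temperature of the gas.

V₁ = nRT₁/P₁ = 2.37×8.314×640/279 = 45.2 L.
Polytropic n=1.24: T₂ = T₁(V₁/V₂)^(n−1) = 640×(0.541)^0.24 = 552 K; P₂ = P₁(V₁/V₂)^n = 130 kPa.

552 K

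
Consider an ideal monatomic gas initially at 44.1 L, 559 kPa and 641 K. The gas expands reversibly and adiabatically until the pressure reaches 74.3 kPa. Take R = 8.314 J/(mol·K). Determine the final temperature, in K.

Adiabatic: T₂/T₁ = (P₂/P₁)^((γ−1)/γ) ⇒ T₂ = 641×(0.133)^0.400 = 286 K; V₂ = 148 L.

286 K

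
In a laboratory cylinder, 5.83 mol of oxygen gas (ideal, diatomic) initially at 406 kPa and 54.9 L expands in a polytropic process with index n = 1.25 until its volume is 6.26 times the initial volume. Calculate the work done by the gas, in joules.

T₁ = P₁V₁/(nR) = 406×54.9/(5.83×8.314) = 460 K.
Polytropic n=1.25: T₂ = T₁(V₁/V₂)^(n−1) = 460×(0.160)^0.25 = 291 K; P₂ = P₁(V₁/V₂)^n = 41.0 kPa.
W = (P₁V₁−P₂V₂)/(n−1) = (406×54.9−41.0×344)/0.25 = 32800 J.

32800 J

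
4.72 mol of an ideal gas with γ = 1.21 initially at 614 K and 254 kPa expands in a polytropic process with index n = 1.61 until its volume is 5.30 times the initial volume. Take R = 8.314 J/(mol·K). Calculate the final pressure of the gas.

V₁ = nRT₁/P₁ = 4.72×8.314×614/254 = 94.9 L.
Polytropic n=1.61: T₂ = T₁(V₁/V₂)^(n−1) = 614×(0.189)^0.61 = 222 K; P₂ = P₁(V₁/V₂)^n = 17.3 kPa.

17.3 kPa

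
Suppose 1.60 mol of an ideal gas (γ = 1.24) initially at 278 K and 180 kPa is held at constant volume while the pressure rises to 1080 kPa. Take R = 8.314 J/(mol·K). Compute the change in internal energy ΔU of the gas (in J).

V₁ = nRT₁/P₁ = 1.60×8.314×278/180 = 20.5 L.
Isochoric: V stays 20.5 L; P/T = const ⇒ T₂ = 1670 K, P₂ = 1080 kPa.
For an ideal gas ΔU = nCvΔT with Cv = R/(γ−1) = 34.6 J/(mol·K).
ΔU = 1.60×34.6×(1670−278) = 77000 J.

77000 J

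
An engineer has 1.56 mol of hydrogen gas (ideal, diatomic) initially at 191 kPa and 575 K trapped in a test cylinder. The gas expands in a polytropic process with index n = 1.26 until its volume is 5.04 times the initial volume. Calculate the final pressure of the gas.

V₁ = nRT₁/P₁ = 1.56×8.314×575/191 = 39.0 L.
Polytropic n=1.26: T₂ = T₁(V₁/V₂)^(n−1) = 575×(0.198)^0.26 = 378 K; P₂ = P₁(V₁/V₂)^n = 24.9 kPa.

24.9 kPa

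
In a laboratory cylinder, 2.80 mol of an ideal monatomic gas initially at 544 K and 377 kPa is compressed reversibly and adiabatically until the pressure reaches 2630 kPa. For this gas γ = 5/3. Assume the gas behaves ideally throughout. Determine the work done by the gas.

-22300 J

V₁ = nRT₁/P₁ = 2.80×8.314×544/377 = 33.6 L.
Adiabatic: T₂/T₁ = (P₂/P₁)^((γ−1)/γ) ⇒ T₂ = 544×(6.98)^0.400 = 1180 K; V₂ = 10.5 L.
ΔU = nCvΔT = 2.80×12.5×(1180−544) = 22300 J.
Q = 0 for an adiabatic process, so W = −ΔU = -22300 J.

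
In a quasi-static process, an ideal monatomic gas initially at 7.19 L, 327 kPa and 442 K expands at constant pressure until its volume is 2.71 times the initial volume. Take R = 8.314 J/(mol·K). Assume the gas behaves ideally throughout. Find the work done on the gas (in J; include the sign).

n = P₁V₁/(RT₁) = 327×7.19/(8.314×442) = 0.640 mol.
Isobaric: P stays 327 kPa; V/T = const ⇒ T₂ = 1200 K, V₂ = 19.5 L.
W = PΔV = 327×(19.5−7.19) kPa·L = 4020 J.
Work done on the gas = −W_by = -4020 J.

-4020 J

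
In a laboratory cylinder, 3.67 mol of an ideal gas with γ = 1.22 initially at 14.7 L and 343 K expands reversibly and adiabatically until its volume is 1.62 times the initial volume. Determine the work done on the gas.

-4790 J

P₁ = nRT₁/V₁ = 3.67×8.314×343/14.7 = 712 kPa.
Adiabatic: TV^(γ−1) = const ⇒ T₂ = 343×(0.617)^0.220 = 308 K; PV^γ = const ⇒ P₂ = 395 kPa.
ΔU = nCvΔT = 3.67×37.8×(308−343) = -4790 J.
Q = 0 for an adiabatic process, so W = −ΔU = 4790 J.
Work done on the gas = −W_by = -4790 J.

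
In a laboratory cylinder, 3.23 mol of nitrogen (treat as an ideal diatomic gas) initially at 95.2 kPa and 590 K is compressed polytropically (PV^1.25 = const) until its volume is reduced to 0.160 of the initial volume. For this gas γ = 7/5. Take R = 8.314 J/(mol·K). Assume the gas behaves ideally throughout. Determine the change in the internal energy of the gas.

23000 J

V₁ = nRT₁/P₁ = 3.23×8.314×590/95.2 = 166 L.
Polytropic n=1.25: T₂ = T₁(V₁/V₂)^(n−1) = 590×(6.25)^0.25 = 933 K; P₂ = P₁(V₁/V₂)^n = 941 kPa.
For an ideal gas ΔU = nCvΔT with Cv = (5/2)R = 20.8 J/(mol·K).
ΔU = 3.23×20.8×(933−590) = 23000 J.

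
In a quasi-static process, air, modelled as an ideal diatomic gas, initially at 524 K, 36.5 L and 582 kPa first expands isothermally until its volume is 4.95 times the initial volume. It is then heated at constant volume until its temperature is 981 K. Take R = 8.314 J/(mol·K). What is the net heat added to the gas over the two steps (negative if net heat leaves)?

80300 J

n = P₁V₁/(RT₁) = 582×36.5/(8.314×524) = 4.88 mol.
Step 1 — Isothermal: T stays 524 K; PV = const ⇒ V₂ = 181 L, P₂ = 118 kPa.
ΔU = 0 (ideal gas, T constant).
W = nRT ln(V₂/V₁) = 4.88×8.314×524×ln(4.95) = 34000 J.
Q = ΔU + W = 34000 J.
State after step 1: P = 118 kPa, V = 181 L, T = 524 K.
Step 2 — Isochoric: V stays 181 L; P/T = const ⇒ T₂ = 981 K, P₂ = 220 kPa.
W = 0 (no volume change).
ΔU = nCvΔT = 4.88×20.8×(981−524) = 46300 J.
Q = ΔU = 46300 J.
Net over both steps: W = 34000 J, Q = 80300 J, ΔU = 46300 J.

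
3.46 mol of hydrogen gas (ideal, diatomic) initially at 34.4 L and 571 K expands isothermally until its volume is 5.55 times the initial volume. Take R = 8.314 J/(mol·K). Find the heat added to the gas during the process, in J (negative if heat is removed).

28200 J

P₁ = nRT₁/V₁ = 3.46×8.314×571/34.4 = 477 kPa.
Isothermal: T stays 571 K; PV = const ⇒ V₂ = 191 L, P₂ = 86.0 kPa.
ΔU = 0 (ideal gas, T constant).
W = nRT ln(V₂/V₁) = 3.46×8.314×571×ln(5.55) = 28200 J.
Q = ΔU + W = 28200 J.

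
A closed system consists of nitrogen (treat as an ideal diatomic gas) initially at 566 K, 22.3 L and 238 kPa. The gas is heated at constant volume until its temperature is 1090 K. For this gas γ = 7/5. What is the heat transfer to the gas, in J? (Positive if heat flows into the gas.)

n = P₁V₁/(RT₁) = 238×22.3/(8.314×566) = 1.13 mol.
Isochoric: V stays 22.3 L; P/T = const ⇒ T₂ = 1090 K, P₂ = 458 kPa.
W = 0 (no volume change).
ΔU = nCvΔT = 1.13×20.8×(1090−566) = 12300 J.
Q = ΔU = 12300 J.

12300 J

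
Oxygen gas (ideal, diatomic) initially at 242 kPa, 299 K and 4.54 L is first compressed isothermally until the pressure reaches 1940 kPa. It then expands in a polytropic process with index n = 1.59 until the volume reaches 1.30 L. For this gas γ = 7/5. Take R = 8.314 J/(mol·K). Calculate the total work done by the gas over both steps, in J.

n = P₁V₁/(RT₁) = 242×4.54/(8.314×299) = 0.442 mol.
Step 1 — Isothermal: T stays 299 K; PV = const ⇒ V₂ = 0.566 L, P₂ = 1940 kPa.
ΔU = 0 (ideal gas, T constant).
W = nRT ln(V₂/V₁) = 0.442×8.314×299×ln(0.125) = -2290 J.
Q = ΔU + W = -2290 J.
State after step 1: P = 1940 kPa, V = 0.566 L, T = 299 K.
Step 2 — Polytropic n=1.59: T₂ = T₁(V₁/V₂)^(n−1) = 299×(0.436)^0.59 = 183 K; P₂ = P₁(V₁/V₂)^n = 518 kPa.
W = (P₁V₁−P₂V₂)/(n−1) = (1940×0.566−518×1.30)/0.59 = 722 J.
ΔU = nCvΔT = 0.442×20.8×(183−299) = -1060 J.
Q = ΔU + W = -343 J.
Net over both steps: W = -1570 J, Q = -2630 J, ΔU = -1060 J.

-1570 J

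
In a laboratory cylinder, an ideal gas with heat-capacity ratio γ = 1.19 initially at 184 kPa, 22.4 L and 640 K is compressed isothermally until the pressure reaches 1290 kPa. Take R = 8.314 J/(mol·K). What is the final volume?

3.20 L

Isothermal: T stays 640 K; PV = const ⇒ V₂ = 3.20 L, P₂ = 1290 kPa.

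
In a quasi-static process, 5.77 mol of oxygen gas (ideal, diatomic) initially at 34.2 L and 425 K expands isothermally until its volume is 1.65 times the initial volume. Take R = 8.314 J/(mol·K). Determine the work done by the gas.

10200 J

P₁ = nRT₁/V₁ = 5.77×8.314×425/34.2 = 596 kPa.
Isothermal: T stays 425 K; PV = const ⇒ V₂ = 56.4 L, P₂ = 361 kPa.
W = nRT ln(V₂/V₁) = 5.77×8.314×425×ln(1.65) = 10200 J.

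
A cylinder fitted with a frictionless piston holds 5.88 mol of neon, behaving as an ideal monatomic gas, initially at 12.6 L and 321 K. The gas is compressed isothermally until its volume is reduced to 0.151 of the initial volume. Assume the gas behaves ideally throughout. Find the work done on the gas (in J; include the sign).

29700 J

P₁ = nRT₁/V₁ = 5.88×8.314×321/12.6 = 1250 kPa.
Isothermal: T stays 321 K; PV = const ⇒ V₂ = 1.90 L, P₂ = 8250 kPa.
W = nRT ln(V₂/V₁) = 5.88×8.314×321×ln(0.151) = -29700 J.
Work done on the gas = −W_by = 29700 J.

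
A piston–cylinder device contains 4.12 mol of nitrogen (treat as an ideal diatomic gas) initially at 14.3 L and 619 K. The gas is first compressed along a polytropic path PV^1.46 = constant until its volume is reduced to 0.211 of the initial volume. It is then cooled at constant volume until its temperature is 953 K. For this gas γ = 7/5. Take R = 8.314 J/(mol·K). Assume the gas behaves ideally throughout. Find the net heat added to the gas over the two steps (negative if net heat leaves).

-19600 J

P₁ = nRT₁/V₁ = 4.12×8.314×619/14.3 = 1480 kPa.
Step 1 — Polytropic n=1.46: T₂ = T₁(V₁/V₂)^(n−1) = 619×(4.74)^0.46 = 1270 K; P₂ = P₁(V₁/V₂)^n = 14400 kPa.
W = (P₁V₁−P₂V₂)/(n−1) = (1480×14.3−14400×3.02)/0.46 = -48200 J.
ΔU = nCvΔT = 4.12×20.8×(1270−619) = 55400 J.
Q = ΔU + W = 7230 J.
State after step 1: P = 14400 kPa, V = 3.02 L, T = 1270 K.
Step 2 — Isochoric: V stays 3.02 L; P/T = const ⇒ T₂ = 953 K, P₂ = 10800 kPa.
W = 0 (no volume change).
ΔU = nCvΔT = 4.12×20.8×(953−1270) = -26800 J.
Q = ΔU = -26800 J.
Net over both steps: W = -48200 J, Q = -19600 J, ΔU = 28600 J.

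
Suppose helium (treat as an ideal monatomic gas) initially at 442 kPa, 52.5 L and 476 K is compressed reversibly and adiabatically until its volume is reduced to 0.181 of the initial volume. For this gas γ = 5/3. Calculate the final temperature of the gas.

Adiabatic: TV^(γ−1) = const ⇒ T₂ = 476×(5.52)^0.667 = 1490 K; PV^γ = const ⇒ P₂ = 7630 kPa.

1490 K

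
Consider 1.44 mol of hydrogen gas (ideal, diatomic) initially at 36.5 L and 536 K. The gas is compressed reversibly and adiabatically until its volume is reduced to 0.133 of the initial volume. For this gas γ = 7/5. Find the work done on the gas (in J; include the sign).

19900 J

P₁ = nRT₁/V₁ = 1.44×8.314×536/36.5 = 176 kPa.
Adiabatic: TV^(γ−1) = const ⇒ T₂ = 536×(7.52)^0.400 = 1200 K; PV^γ = const ⇒ P₂ = 2960 kPa.
ΔU = nCvΔT = 1.44×20.8×(1200−536) = 19900 J.
Q = 0 for an adiabatic process, so W = −ΔU = -19900 J.
Work done on the gas = −W_by = 19900 J.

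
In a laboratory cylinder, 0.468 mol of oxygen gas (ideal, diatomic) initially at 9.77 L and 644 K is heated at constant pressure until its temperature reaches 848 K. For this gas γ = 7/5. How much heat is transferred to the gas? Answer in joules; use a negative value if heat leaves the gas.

P₁ = nRT₁/V₁ = 0.468×8.314×644/9.77 = 256 kPa.
Isobaric: P stays 256 kPa; V/T = const ⇒ T₂ = 848 K, V₂ = 12.9 L.
W = PΔV = 256×(12.9−9.77) kPa·L = 794 J.
ΔU = nCvΔT = 0.468×20.8×(848−644) = 1980 J.
Q = ΔU + W = nCpΔT = 2780 J.

2780 J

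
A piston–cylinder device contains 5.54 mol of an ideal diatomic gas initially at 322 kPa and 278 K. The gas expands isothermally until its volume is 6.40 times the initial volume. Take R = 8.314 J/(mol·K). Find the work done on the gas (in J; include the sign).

V₁ = nRT₁/P₁ = 5.54×8.314×278/322 = 39.8 L.
Isothermal: T stays 278 K; PV = const ⇒ V₂ = 255 L, P₂ = 50.3 kPa.
W = nRT ln(V₂/V₁) = 5.54×8.314×278×ln(6.40) = 23800 J.
Work done on the gas = −W_by = -23800 J.

-23800 J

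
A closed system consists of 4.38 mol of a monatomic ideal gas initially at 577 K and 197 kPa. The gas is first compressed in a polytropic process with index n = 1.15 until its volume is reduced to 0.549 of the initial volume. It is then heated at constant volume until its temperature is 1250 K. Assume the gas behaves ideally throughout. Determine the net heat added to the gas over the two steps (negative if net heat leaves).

23600 J

V₁ = nRT₁/P₁ = 4.38×8.314×577/197 = 107 L.
Step 1 — Polytropic n=1.15: T₂ = T₁(V₁/V₂)^(n−1) = 577×(1.82)^0.15 = 631 K; P₂ = P₁(V₁/V₂)^n = 393 kPa.
W = (P₁V₁−P₂V₂)/(n−1) = (197×107−393×58.6)/0.15 = -13200 J.
ΔU = nCvΔT = 4.38×12.5×(631−577) = 2970 J.
Q = ΔU + W = -10200 J.
State after step 1: P = 393 kPa, V = 58.6 L, T = 631 K.
Step 2 — Isochoric: V stays 58.6 L; P/T = const ⇒ T₂ = 1250 K, P₂ = 777 kPa.
W = 0 (no volume change).
ΔU = nCvΔT = 4.38×12.5×(1250−631) = 33800 J.
Q = ΔU = 33800 J.
Net over both steps: W = -13200 J, Q = 23600 J, ΔU = 36800 J.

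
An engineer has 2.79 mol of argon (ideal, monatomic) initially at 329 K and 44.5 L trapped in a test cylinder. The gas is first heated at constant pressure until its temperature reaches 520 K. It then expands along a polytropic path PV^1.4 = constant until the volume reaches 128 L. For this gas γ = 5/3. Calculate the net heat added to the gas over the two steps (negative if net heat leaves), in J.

13600 J

P₁ = nRT₁/V₁ = 2.79×8.314×329/44.5 = 171 kPa.
Step 1 — Isobaric: P stays 171 kPa; V/T = const ⇒ T₂ = 520 K, V₂ = 70.3 L.
W = PΔV = 171×(70.3−44.5) kPa·L = 4430 J.
ΔU = nCvΔT = 2.79×12.5×(520−329) = 6650 J.
Q = ΔU + W = nCpΔT = 11100 J.
State after step 1: P = 171 kPa, V = 70.3 L, T = 520 K.
Step 2 — Polytropic n=1.4: T₂ = T₁(V₁/V₂)^(n−1) = 520×(0.549)^0.40 = 409 K; P₂ = P₁(V₁/V₂)^n = 74.2 kPa.
W = (P₁V₁−P₂V₂)/(n−1) = (171×70.3−74.2×128)/0.40 = 6420 J.
ΔU = nCvΔT = 2.79×12.5×(409−520) = -3850 J.
Q = ΔU + W = 2570 J.
Net over both steps: W = 10900 J, Q = 13600 J, ΔU = 2790 J.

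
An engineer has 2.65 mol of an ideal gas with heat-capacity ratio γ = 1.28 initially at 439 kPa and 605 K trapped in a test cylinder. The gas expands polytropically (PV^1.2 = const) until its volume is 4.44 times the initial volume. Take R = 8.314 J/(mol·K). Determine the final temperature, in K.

449 K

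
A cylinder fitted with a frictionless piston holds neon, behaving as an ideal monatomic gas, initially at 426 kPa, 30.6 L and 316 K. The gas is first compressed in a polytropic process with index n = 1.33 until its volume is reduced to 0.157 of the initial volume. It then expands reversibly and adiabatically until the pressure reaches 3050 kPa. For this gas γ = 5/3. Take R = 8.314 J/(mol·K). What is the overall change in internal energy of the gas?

10000 J

n = P₁V₁/(RT₁) = 426×30.6/(8.314×316) = 4.96 mol.
Step 1 — Polytropic n=1.33: T₂ = T₁(V₁/V₂)^(n−1) = 316×(6.37)^0.33 = 582 K; P₂ = P₁(V₁/V₂)^n = 5000 kPa.
W = (P₁V₁−P₂V₂)/(n−1) = (426×30.6−5000×4.80)/0.33 = -33300 J.
ΔU = nCvΔT = 4.96×12.5×(582−316) = 16500 J.
Q = ΔU + W = -16800 J.
State after step 1: P = 5000 kPa, V = 4.80 L, T = 582 K.
Step 2 — Adiabatic: T₂/T₁ = (P₂/P₁)^((γ−1)/γ) ⇒ T₂ = 582×(0.610)^0.400 = 478 K; V₂ = 6.46 L.
ΔU = nCvΔT = 4.96×12.5×(478−582) = -6460 J.
Q = 0 for an adiabatic process, so W = −ΔU = 6460 J.
Net over both steps: W = -26800 J, Q = -16800 J, ΔU = 10000 J.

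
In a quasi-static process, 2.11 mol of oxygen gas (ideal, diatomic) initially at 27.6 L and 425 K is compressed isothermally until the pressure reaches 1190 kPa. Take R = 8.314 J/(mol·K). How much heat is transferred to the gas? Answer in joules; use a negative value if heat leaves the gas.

P₁ = nRT₁/V₁ = 2.11×8.314×425/27.6 = 270 kPa.
Isothermal: T stays 425 K; PV = const ⇒ V₂ = 6.27 L, P₂ = 1190 kPa.
ΔU = 0 (ideal gas, T constant).
W = nRT ln(V₂/V₁) = 2.11×8.314×425×ln(0.227) = -11100 J.
Q = ΔU + W = -11100 J.

-11100 J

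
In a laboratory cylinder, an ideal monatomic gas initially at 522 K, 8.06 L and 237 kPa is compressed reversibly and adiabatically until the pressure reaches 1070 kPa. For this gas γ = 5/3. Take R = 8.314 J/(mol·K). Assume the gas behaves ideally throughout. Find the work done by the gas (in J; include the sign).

-2370 J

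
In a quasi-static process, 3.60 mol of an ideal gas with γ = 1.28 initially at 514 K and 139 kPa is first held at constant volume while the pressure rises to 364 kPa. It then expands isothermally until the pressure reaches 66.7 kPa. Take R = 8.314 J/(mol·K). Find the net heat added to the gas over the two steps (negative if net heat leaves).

157000 J

V₁ = nRT₁/P₁ = 3.60×8.314×514/139 = 111 L.
Step 1 — Isochoric: V stays 111 L; P/T = const ⇒ T₂ = 1350 K, P₂ = 364 kPa.
W = 0 (no volume change).
ΔU = nCvΔT = 3.60×29.7×(1350−514) = 88900 J.
Q = ΔU = 88900 J.
State after step 1: P = 364 kPa, V = 111 L, T = 1350 K.
Step 2 — Isothermal: T stays 1350 K; PV = const ⇒ V₂ = 604 L, P₂ = 66.7 kPa.
ΔU = 0 (ideal gas, T constant).
W = nRT ln(V₂/V₁) = 3.60×8.314×1350×ln(5.46) = 68400 J.
Q = ΔU + W = 68400 J.
Net over both steps: W = 68400 J, Q = 157000 J, ΔU = 88900 J.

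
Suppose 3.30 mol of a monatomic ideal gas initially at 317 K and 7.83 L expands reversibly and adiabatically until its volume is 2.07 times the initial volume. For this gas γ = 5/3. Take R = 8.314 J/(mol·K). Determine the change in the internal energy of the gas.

P₁ = nRT₁/V₁ = 3.30×8.314×317/7.83 = 1110 kPa.
Adiabatic: TV^(γ−1) = const ⇒ T₂ = 317×(0.483)^0.667 = 195 K; PV^γ = const ⇒ P₂ = 330 kPa.
For an ideal gas ΔU = nCvΔT with Cv = (3/2)R = 12.5 J/(mol·K).
ΔU = 3.30×12.5×(195−317) = -5010 J.

-5010 J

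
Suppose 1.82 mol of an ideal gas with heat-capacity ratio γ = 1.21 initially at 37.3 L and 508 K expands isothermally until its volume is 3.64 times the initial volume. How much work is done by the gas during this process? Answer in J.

P₁ = nRT₁/V₁ = 1.82×8.314×508/37.3 = 206 kPa.
Isothermal: T stays 508 K; PV = const ⇒ V₂ = 136 L, P₂ = 56.6 kPa.
W = nRT ln(V₂/V₁) = 1.82×8.314×508×ln(3.64) = 9930 J.

9930 J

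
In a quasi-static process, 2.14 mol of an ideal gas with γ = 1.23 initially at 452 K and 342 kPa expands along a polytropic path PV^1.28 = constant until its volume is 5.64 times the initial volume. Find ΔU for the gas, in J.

-13400 J

V₁ = nRT₁/P₁ = 2.14×8.314×452/342 = 23.5 L.
Polytropic n=1.28: T₂ = T₁(V₁/V₂)^(n−1) = 452×(0.177)^0.28 = 278 K; P₂ = P₁(V₁/V₂)^n = 37.4 kPa.
For an ideal gas ΔU = nCvΔT with Cv = R/(γ−1) = 36.1 J/(mol·K).
ΔU = 2.14×36.1×(278−452) = -13400 J.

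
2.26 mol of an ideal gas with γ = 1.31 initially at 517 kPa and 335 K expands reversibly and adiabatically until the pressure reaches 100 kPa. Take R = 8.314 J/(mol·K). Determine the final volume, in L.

V₁ = nRT₁/P₁ = 2.26×8.314×335/517 = 12.2 L.
Adiabatic: T₂/T₁ = (P₂/P₁)^((γ−1)/γ) ⇒ T₂ = 335×(0.193)^0.237 = 227 K; V₂ = 42.7 L.

42.7 L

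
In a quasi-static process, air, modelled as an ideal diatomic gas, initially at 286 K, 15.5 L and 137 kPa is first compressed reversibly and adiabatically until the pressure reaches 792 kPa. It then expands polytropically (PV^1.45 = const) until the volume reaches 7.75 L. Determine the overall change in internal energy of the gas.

1500 J

n = P₁V₁/(RT₁) = 137×15.5/(8.314×286) = 0.893 mol.
Step 1 — Adiabatic: T₂/T₁ = (P₂/P₁)^((γ−1)/γ) ⇒ T₂ = 286×(5.78)^0.286 = 472 K; V₂ = 4.43 L.
ΔU = nCvΔT = 0.893×20.8×(472−286) = 3460 J.
Q = 0 for an adiabatic process, so W = −ΔU = -3460 J.
State after step 1: P = 792 kPa, V = 4.43 L, T = 472 K.
Step 2 — Polytropic n=1.45: T₂ = T₁(V₁/V₂)^(n−1) = 472×(0.571)^0.45 = 367 K; P₂ = P₁(V₁/V₂)^n = 352 kPa.
W = (P₁V₁−P₂V₂)/(n−1) = (792×4.43−352×7.75)/0.45 = 1740 J.
ΔU = nCvΔT = 0.893×20.8×(367−472) = -1950 J.
Q = ΔU + W = -217 J.
Net over both steps: W = -1720 J, Q = -217 J, ΔU = 1500 J.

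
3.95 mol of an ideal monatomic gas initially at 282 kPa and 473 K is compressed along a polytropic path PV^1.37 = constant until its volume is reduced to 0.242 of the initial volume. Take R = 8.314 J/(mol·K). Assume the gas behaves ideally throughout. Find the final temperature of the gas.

800 K

V₁ = nRT₁/P₁ = 3.95×8.314×473/282 = 55.1 L.
Polytropic n=1.37: T₂ = T₁(V₁/V₂)^(n−1) = 473×(4.13)^0.37 = 800 K; P₂ = P₁(V₁/V₂)^n = 1970 kPa.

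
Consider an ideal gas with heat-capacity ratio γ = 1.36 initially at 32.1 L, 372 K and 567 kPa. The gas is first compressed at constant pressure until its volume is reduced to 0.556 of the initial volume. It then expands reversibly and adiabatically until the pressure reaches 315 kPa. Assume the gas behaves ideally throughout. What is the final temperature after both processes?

177 K

n = P₁V₁/(RT₁) = 567×32.1/(8.314×372) = 5.88 mol.
Step 1 — Isobaric: P stays 567 kPa; V/T = const ⇒ T₂ = 207 K, V₂ = 17.8 L.
W = PΔV = 567×(17.8−32.1) kPa·L = -8080 J.
ΔU = nCvΔT = 5.88×23.1×(207−372) = -22400 J.
Q = ΔU + W = nCpΔT = -30500 J.
State after step 1: P = 567 kPa, V = 17.8 L, T = 207 K.
Step 2 — Adiabatic: T₂/T₁ = (P₂/P₁)^((γ−1)/γ) ⇒ T₂ = 207×(0.556)^0.265 = 177 K; V₂ = 27.5 L.
ΔU = nCvΔT = 5.88×23.1×(177−207) = -4050 J.
Q = 0 for an adiabatic process, so W = −ΔU = 4050 J.
Net over both steps: W = -4030 J, Q = -30500 J, ΔU = -26500 J.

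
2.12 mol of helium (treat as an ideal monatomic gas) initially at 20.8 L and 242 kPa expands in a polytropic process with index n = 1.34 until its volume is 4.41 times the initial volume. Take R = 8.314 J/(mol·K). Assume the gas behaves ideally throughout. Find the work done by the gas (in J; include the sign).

5870 J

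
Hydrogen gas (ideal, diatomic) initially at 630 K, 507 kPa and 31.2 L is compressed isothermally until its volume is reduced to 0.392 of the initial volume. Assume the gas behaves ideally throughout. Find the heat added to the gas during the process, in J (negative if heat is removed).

-14800 J

n = P₁V₁/(RT₁) = 507×31.2/(8.314×630) = 3.02 mol.
Isothermal: T stays 630 K; PV = const ⇒ V₂ = 12.2 L, P₂ = 1290 kPa.
ΔU = 0 (ideal gas, T constant).
W = nRT ln(V₂/V₁) = 3.02×8.314×630×ln(0.392) = -14800 J.
Q = ΔU + W = -14800 J.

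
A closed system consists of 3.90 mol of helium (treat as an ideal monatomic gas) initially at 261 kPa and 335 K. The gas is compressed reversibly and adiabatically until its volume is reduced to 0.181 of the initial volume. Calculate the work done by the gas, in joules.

V₁ = nRT₁/P₁ = 3.90×8.314×335/261 = 41.6 L.
Adiabatic: TV^(γ−1) = const ⇒ T₂ = 335×(5.52)^0.667 = 1050 K; PV^γ = const ⇒ P₂ = 4510 kPa.
ΔU = nCvΔT = 3.90×12.5×(1050−335) = 34600 J.
Q = 0 for an adiabatic process, so W = −ΔU = -34600 J.

-34600 J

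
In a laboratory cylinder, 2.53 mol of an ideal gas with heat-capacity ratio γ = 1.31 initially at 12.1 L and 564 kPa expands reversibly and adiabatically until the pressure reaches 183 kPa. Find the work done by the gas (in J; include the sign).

T₁ = P₁V₁/(nR) = 564×12.1/(2.53×8.314) = 324 K.
Adiabatic: T₂/T₁ = (P₂/P₁)^((γ−1)/γ) ⇒ T₂ = 324×(0.324)^0.237 = 249 K; V₂ = 28.6 L.
ΔU = nCvΔT = 2.53×26.8×(249−324) = -5150 J.
Q = 0 for an adiabatic process, so W = −ΔU = 5150 J.

5150 J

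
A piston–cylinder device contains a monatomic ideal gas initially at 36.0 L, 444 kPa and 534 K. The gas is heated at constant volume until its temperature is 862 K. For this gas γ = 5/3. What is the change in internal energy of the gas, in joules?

14700 J

n = P₁V₁/(RT₁) = 444×36.0/(8.314×534) = 3.60 mol.
Isochoric: V stays 36.0 L; P/T = const ⇒ T₂ = 862 K, P₂ = 717 kPa.
For an ideal gas ΔU = nCvΔT with Cv = (3/2)R = 12.5 J/(mol·K).
ΔU = 3.60×12.5×(862−534) = 14700 J.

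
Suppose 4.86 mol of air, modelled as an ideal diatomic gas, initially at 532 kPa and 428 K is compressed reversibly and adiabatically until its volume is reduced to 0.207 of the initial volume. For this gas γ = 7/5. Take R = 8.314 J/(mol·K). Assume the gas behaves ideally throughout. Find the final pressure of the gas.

V₁ = nRT₁/P₁ = 4.86×8.314×428/532 = 32.5 L.
Adiabatic: TV^(γ−1) = const ⇒ T₂ = 428×(4.83)^0.400 = 804 K; PV^γ = const ⇒ P₂ = 4830 kPa.

4830 kPa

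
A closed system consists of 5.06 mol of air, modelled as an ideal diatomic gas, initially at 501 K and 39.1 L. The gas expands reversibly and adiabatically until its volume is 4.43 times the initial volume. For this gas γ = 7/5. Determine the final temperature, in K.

276 K

P₁ = nRT₁/V₁ = 5.06×8.314×501/39.1 = 539 kPa.
Adiabatic: TV^(γ−1) = const ⇒ T₂ = 501×(0.226)^0.400 = 276 K; PV^γ = const ⇒ P₂ = 67.1 kPa.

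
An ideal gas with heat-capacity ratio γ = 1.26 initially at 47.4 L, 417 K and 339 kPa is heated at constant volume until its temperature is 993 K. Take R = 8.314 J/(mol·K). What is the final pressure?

807 kPa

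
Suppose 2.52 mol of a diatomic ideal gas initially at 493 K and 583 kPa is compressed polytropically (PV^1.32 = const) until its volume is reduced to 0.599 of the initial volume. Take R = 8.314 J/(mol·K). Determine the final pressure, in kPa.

1150 kPa

V₁ = nRT₁/P₁ = 2.52×8.314×493/583 = 17.7 L.
Polytropic n=1.32: T₂ = T₁(V₁/V₂)^(n−1) = 493×(1.67)^0.32 = 581 K; P₂ = P₁(V₁/V₂)^n = 1150 kPa.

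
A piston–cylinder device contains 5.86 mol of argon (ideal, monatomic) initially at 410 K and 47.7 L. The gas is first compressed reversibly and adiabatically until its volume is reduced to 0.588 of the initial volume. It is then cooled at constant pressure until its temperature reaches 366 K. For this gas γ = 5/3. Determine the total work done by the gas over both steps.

P₁ = nRT₁/V₁ = 5.86×8.314×410/47.7 = 419 kPa.
Step 1 — Adiabatic: TV^(γ−1) = const ⇒ T₂ = 410×(1.70)^0.667 = 584 K; PV^γ = const ⇒ P₂ = 1010 kPa.
ΔU = nCvΔT = 5.86×12.5×(584−410) = 12700 J.
Q = 0 for an adiabatic process, so W = −ΔU = -12700 J.
State after step 1: P = 1010 kPa, V = 28.0 L, T = 584 K.
Step 2 — Isobaric: P stays 1010 kPa; V/T = const ⇒ T₂ = 366 K, V₂ = 17.6 L.
W = PΔV = 1010×(17.6−28.0) kPa·L = -10600 J.
ΔU = nCvΔT = 5.86×12.5×(366−584) = -15900 J.
Q = ΔU + W = nCpΔT = -26600 J.
Net over both steps: W = -23400 J, Q = -26600 J, ΔU = -3220 J.

-23400 J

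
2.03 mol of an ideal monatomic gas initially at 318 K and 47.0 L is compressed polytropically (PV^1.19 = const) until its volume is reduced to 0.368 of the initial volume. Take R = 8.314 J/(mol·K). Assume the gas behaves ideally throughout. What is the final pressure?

375 kPa

P₁ = nRT₁/V₁ = 2.03×8.314×318/47.0 = 114 kPa.
Polytropic n=1.19: T₂ = T₁(V₁/V₂)^(n−1) = 318×(2.72)^0.19 = 385 K; P₂ = P₁(V₁/V₂)^n = 375 kPa.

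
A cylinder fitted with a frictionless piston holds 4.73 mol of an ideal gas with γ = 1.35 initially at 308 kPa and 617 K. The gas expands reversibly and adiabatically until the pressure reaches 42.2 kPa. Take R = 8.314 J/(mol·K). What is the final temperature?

369 K

V₁ = nRT₁/P₁ = 4.73×8.314×617/308 = 78.8 L.
Adiabatic: T₂/T₁ = (P₂/P₁)^((γ−1)/γ) ⇒ T₂ = 617×(0.137)^0.259 = 369 K; V₂ = 343 L.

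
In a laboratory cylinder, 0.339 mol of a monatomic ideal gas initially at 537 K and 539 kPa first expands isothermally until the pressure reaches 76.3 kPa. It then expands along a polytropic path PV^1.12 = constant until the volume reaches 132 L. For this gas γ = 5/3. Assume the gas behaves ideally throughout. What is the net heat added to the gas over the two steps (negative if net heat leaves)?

V₁ = nRT₁/P₁ = 0.339×8.314×537/539 = 2.81 L.
Step 1 — Isothermal: T stays 537 K; PV = const ⇒ V₂ = 19.8 L, P₂ = 76.3 kPa.
ΔU = 0 (ideal gas, T constant).
W = nRT ln(V₂/V₁) = 0.339×8.314×537×ln(7.06) = 2960 J.
Q = ΔU + W = 2960 J.
State after step 1: P = 76.3 kPa, V = 19.8 L, T = 537 K.
Step 2 — Polytropic n=1.12: T₂ = T₁(V₁/V₂)^(n−1) = 537×(0.150)^0.12 = 428 K; P₂ = P₁(V₁/V₂)^n = 9.13 kPa.
W = (P₁V₁−P₂V₂)/(n−1) = (76.3×19.8−9.13×132)/0.12 = 2570 J.
ΔU = nCvΔT = 0.339×12.5×(428−537) = -462 J.
Q = ΔU + W = 2100 J.
Net over both steps: W = 5520 J, Q = 5060 J, ΔU = -462 J.

5060 J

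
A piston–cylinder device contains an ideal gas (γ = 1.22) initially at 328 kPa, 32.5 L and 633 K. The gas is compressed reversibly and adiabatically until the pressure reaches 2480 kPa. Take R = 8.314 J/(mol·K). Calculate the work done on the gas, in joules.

21300 J

n = P₁V₁/(RT₁) = 328×32.5/(8.314×633) = 2.03 mol.
Adiabatic: T₂/T₁ = (P₂/P₁)^((γ−1)/γ) ⇒ T₂ = 633×(7.56)^0.180 = 912 K; V₂ = 6.19 L.
ΔU = nCvΔT = 2.03×37.8×(912−633) = 21300 J.
Q = 0 for an adiabatic process, so W = −ΔU = -21300 J.
Work done on the gas = −W_by = 21300 J.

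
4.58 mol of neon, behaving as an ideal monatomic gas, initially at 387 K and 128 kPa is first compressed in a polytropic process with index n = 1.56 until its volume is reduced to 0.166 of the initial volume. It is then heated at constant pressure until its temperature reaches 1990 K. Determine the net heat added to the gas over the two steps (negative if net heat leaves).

81400 J

V₁ = nRT₁/P₁ = 4.58×8.314×387/128 = 115 L.
Step 1 — Polytropic n=1.56: T₂ = T₁(V₁/V₂)^(n−1) = 387×(6.02)^0.56 = 1060 K; P₂ = P₁(V₁/V₂)^n = 2110 kPa.
W = (P₁V₁−P₂V₂)/(n−1) = (128×115−2110×19.1)/0.56 = -45600 J.
ΔU = nCvΔT = 4.58×12.5×(1060−387) = 38300 J.
Q = ΔU + W = -7300 J.
State after step 1: P = 2110 kPa, V = 19.1 L, T = 1060 K.
Step 2 — Isobaric: P stays 2110 kPa; V/T = const ⇒ T₂ = 1990 K, V₂ = 35.9 L.
W = PΔV = 2110×(35.9−19.1) kPa·L = 35500 J.
ΔU = nCvΔT = 4.58×12.5×(1990−1060) = 53200 J.
Q = ΔU + W = nCpΔT = 88700 J.
Net over both steps: W = -10100 J, Q = 81400 J, ΔU = 91600 J.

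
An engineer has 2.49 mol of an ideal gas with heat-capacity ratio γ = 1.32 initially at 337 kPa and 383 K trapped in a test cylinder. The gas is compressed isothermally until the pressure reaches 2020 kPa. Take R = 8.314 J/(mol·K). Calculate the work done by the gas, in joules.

V₁ = nRT₁/P₁ = 2.49×8.314×383/337 = 23.5 L.
Isothermal: T stays 383 K; PV = const ⇒ V₂ = 3.93 L, P₂ = 2020 kPa.
W = nRT ln(V₂/V₁) = 2.49×8.314×383×ln(0.167) = -14200 J.

-14200 J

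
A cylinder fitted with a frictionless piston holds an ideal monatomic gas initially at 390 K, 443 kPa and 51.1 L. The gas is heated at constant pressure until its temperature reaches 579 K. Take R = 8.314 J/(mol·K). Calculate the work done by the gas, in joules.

n = P₁V₁/(RT₁) = 443×51.1/(8.314×390) = 6.98 mol.
Isobaric: P stays 443 kPa; V/T = const ⇒ T₂ = 579 K, V₂ = 75.9 L.
W = PΔV = 443×(75.9−51.1) kPa·L = 11000 J.

11000 J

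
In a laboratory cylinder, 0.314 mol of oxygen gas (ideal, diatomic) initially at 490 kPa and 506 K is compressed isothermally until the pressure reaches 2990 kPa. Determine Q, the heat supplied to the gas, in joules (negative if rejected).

-2390 J

V₁ = nRT₁/P₁ = 0.314×8.314×506/490 = 2.70 L.
Isothermal: T stays 506 K; PV = const ⇒ V₂ = 0.442 L, P₂ = 2990 kPa.
ΔU = 0 (ideal gas, T constant).
W = nRT ln(V₂/V₁) = 0.314×8.314×506×ln(0.164) = -2390 J.
Q = ΔU + W = -2390 J.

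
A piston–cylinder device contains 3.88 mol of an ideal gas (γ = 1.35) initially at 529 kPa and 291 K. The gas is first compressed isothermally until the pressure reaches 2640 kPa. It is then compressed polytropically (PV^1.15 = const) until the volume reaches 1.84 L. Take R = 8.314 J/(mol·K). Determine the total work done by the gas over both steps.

-21600 J

V₁ = nRT₁/P₁ = 3.88×8.314×291/529 = 17.7 L.
Step 1 — Isothermal: T stays 291 K; PV = const ⇒ V₂ = 3.56 L, P₂ = 2640 kPa.
ΔU = 0 (ideal gas, T constant).
W = nRT ln(V₂/V₁) = 3.88×8.314×291×ln(0.200) = -15100 J.
Q = ΔU + W = -15100 J.
State after step 1: P = 2640 kPa, V = 3.56 L, T = 291 K.
Step 2 — Polytropic n=1.15: T₂ = T₁(V₁/V₂)^(n−1) = 291×(1.93)^0.15 = 321 K; P₂ = P₁(V₁/V₂)^n = 5630 kPa.
W = (P₁V₁−P₂V₂)/(n−1) = (2640×3.56−5630×1.84)/0.15 = -6500 J.
ΔU = nCvΔT = 3.88×23.8×(321−291) = 2790 J.
Q = ΔU + W = -3710 J.
Net over both steps: W = -21600 J, Q = -18800 J, ΔU = 2790 J.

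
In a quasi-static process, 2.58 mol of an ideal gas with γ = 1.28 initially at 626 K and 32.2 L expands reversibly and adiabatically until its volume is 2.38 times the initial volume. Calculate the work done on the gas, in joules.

-10300 J

P₁ = nRT₁/V₁ = 2.58×8.314×626/32.2 = 417 kPa.
Adiabatic: TV^(γ−1) = const ⇒ T₂ = 626×(0.420)^0.280 = 491 K; PV^γ = const ⇒ P₂ = 137 kPa.
ΔU = nCvΔT = 2.58×29.7×(491−626) = -10300 J.
Q = 0 for an adiabatic process, so W = −ΔU = 10300 J.
Work done on the gas = −W_by = -10300 J.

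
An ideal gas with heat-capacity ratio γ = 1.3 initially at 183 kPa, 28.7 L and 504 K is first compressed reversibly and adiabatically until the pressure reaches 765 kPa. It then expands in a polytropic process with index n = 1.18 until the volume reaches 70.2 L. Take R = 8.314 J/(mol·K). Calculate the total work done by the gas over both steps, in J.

5400 J

n = P₁V₁/(RT₁) = 183×28.7/(8.314×504) = 1.25 mol.
Step 1 — Adiabatic: T₂/T₁ = (P₂/P₁)^((γ−1)/γ) ⇒ T₂ = 504×(4.18)^0.231 = 701 K; V₂ = 9.55 L.
ΔU = nCvΔT = 1.25×27.7×(701−504) = 6850 J.
Q = 0 for an adiabatic process, so W = −ΔU = -6850 J.
State after step 1: P = 765 kPa, V = 9.55 L, T = 701 K.
Step 2 — Polytropic n=1.18: T₂ = T₁(V₁/V₂)^(n−1) = 701×(0.136)^0.18 = 490 K; P₂ = P₁(V₁/V₂)^n = 72.7 kPa.
W = (P₁V₁−P₂V₂)/(n−1) = (765×9.55−72.7×70.2)/0.18 = 12200 J.
ΔU = nCvΔT = 1.25×27.7×(490−701) = -7350 J.
Q = ΔU + W = 4900 J.
Net over both steps: W = 5400 J, Q = 4900 J, ΔU = -500 J.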